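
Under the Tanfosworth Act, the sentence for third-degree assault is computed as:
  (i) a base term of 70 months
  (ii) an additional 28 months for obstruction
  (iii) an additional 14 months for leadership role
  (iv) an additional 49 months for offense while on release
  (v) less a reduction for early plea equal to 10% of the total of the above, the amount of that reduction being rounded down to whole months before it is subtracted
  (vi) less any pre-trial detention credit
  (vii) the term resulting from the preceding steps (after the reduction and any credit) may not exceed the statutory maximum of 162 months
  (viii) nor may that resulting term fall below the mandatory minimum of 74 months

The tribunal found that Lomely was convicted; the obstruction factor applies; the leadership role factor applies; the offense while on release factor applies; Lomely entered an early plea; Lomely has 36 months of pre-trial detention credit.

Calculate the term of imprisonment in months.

Obstruction enhancement: +28 months
Leadership role enhancement: +14 months
Offense while on release enhancement: +49 months
Adjusted term: 70 months + 28 months + 14 months + 49 months = 161 months
Early plea reduction: 10% of 161 months = 16 months (rounded down)
After reduction: 161 − 16 = 145 months
Less pre-trial detention credit: 145 months − 36 months = 109 months
Cap at 162 months: 109 months is within the cap, no reduction.
Minimum 74 months: 109 months meets the minimum, no increase.

109 months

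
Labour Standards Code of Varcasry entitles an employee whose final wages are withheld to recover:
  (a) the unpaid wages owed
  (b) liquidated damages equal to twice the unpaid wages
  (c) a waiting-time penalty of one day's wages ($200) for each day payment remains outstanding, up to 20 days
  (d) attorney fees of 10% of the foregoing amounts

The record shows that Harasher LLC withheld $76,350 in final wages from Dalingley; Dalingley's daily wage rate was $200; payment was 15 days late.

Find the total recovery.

Doubled: 2 × $76,350 = $152,700
Penalty days: min(15, 20) = 15
Waiting-time penalty: 15 × $200 = $3,000
Subtotal: $76,350 + $152,700 + $3,000 = $232,050
Attorney fees: 10% of $232,050 = $23,205
Total award: $232,050 + $23,205 = $255,255

$255,255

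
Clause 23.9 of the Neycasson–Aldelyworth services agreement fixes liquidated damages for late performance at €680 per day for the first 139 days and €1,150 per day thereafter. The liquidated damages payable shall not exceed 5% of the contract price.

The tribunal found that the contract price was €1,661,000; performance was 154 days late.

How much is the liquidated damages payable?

First 139 days: 139 × €680 = €94,520
Remaining days: (154 − 139) × €1,150 = €17,250
Accrued per-day damages: €94,520 + €17,250 = €111,770
Cap: 5% of €1,661,000 = €83,050
Cap at €83,050: €111,770 exceeds the cap → €83,050

€83,050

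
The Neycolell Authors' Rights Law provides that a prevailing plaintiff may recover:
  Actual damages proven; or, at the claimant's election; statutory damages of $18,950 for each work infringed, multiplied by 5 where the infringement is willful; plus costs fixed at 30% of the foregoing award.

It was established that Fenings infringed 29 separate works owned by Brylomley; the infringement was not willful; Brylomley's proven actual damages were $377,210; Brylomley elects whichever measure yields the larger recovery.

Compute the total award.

Award: $714,415

Statutory damages: 29 × $18,950 = $549,550
Infringement not willful: no ×5 enhancement.
Greater of actual damages ($377,210) or statutory damages ($549,550): $549,550
Costs: 30% of $549,550 = $164,865
Award plus costs: $549,550 + $164,865 = $714,415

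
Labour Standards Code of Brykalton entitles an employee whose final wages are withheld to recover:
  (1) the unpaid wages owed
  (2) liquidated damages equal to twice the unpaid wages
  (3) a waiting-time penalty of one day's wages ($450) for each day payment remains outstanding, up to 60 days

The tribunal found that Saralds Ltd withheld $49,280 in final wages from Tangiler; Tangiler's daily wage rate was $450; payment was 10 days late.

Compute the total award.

Doubled: 2 × $49,280 = $98,560
Penalty days: min(10, 60) = 10
Waiting-time penalty: 10 × $450 = $4,500
Total award: $49,280 + $98,560 + $4,500 = $152,340

$152,340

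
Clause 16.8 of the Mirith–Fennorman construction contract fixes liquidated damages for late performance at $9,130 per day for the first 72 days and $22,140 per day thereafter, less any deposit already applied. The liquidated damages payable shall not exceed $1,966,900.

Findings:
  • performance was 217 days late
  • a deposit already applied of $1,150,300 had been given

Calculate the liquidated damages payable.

First 72 days: 72 × $9,130 = $657,360
Remaining days: (217 − 72) × $22,140 = $3,210,300
Accrued per-day damages: $657,360 + $3,210,300 = $3,867,660
Less deposit already applied: $3,867,660 − $1,150,300 = $2,717,360
Cap at $1,966,900: $2,717,360 exceeds the cap → $1,966,900

$1,966,900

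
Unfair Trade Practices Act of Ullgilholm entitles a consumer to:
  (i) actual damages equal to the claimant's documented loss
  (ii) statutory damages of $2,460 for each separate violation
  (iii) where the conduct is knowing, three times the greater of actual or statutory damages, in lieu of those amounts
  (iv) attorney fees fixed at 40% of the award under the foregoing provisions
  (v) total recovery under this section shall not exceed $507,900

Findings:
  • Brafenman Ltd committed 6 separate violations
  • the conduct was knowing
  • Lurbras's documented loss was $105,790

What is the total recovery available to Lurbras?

Statutory damages: 6 × $2,460 = $14,760
Greater of actual damages ($105,790) or statutory damages ($14,760): $105,790
Trebled: 3 × $105,790 = $317,370
Attorney fees: 40% of $317,370 = $126,948
Total before cap: $317,370 + $126,948 = $444,318
Cap at $507,900: $444,318 is within the cap, no reduction.

Total recovery: $444,318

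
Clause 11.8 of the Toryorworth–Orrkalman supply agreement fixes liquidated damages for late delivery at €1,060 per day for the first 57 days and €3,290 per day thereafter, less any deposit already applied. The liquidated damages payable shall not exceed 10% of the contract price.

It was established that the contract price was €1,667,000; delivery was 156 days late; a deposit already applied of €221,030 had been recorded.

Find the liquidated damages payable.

€165,100

First 57 days: 57 × €1,060 = €60,420
Remaining days: (156 − 57) × €3,290 = €325,710
Accrued per-day damages: €60,420 + €325,710 = €386,130
Less deposit already applied: €386,130 − €221,030 = €165,100
Cap: 10% of €1,667,000 = €166,700
Cap at €166,700: €165,100 is within the cap, no reduction.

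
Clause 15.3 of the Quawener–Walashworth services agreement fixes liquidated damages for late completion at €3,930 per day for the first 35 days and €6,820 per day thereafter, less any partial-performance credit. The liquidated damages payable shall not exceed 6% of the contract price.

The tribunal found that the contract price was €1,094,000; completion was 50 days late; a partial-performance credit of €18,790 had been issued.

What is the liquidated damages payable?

Liquidated damages: €65,640

First 35 days: 35 × €3,930 = €137,550
Remaining days: (50 − 35) × €6,820 = €102,300
Accrued per-day damages: €137,550 + €102,300 = €239,850
Less partial-performance credit: €239,850 − €18,790 = €221,060
Cap: 6% of €1,094,000 = €65,640
Cap at €65,640: €221,060 exceeds the cap → €65,640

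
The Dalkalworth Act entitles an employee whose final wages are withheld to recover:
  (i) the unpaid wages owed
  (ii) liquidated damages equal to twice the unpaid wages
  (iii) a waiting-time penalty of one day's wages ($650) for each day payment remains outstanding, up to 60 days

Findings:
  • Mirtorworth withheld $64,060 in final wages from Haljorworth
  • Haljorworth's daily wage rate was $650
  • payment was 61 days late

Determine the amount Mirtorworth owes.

Doubled: 2 × $64,060 = $128,120
Penalty days: min(61, 60) = 60
Waiting-time penalty: 60 × $650 = $39,000
Total award: $64,060 + $128,120 + $39,000 = $231,180

$231,180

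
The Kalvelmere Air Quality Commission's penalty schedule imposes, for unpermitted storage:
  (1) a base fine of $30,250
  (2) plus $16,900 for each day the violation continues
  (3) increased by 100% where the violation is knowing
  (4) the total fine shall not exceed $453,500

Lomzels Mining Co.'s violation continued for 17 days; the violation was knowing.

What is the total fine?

Per-day component: 17 × $16,900 = $287,300
Base plus per-day: $30,250 + $287,300 = $317,550
Enhancement: 100% of $317,550 = $317,550
Enhanced fine: $317,550 + $317,550 = $635,100
Cap at $453,500: $635,100 exceeds the cap → $453,500

$453,500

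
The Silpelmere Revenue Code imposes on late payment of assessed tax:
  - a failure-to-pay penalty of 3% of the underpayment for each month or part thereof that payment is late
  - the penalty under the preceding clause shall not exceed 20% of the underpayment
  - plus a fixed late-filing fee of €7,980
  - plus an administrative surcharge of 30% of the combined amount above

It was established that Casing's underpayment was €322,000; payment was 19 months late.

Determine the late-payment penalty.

Accrued rate: 3% × 19 = 57%, capped at 20% → 20%
Failure-to-pay penalty: 20% of €322,000 = €64,400
Penalty before surcharge: €64,400 + €7,980 = €72,380
Administrative surcharge: 30% of €72,380 = €21,714
Total penalty: €72,380 + €21,714 = €94,094

€94,094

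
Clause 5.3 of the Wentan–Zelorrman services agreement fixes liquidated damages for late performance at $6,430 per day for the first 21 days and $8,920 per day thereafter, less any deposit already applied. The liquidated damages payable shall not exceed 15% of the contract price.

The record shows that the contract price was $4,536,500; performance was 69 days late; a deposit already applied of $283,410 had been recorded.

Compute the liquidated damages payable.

First 21 days: 21 × $6,430 = $135,030
Remaining days: (69 − 21) × $8,920 = $428,160
Accrued per-day damages: $135,030 + $428,160 = $563,190
Less deposit already applied: $563,190 − $283,410 = $279,780
Cap: 15% of $4,536,500 = $680,475
Cap at $680,475: $279,780 is within the cap, no reduction.

$279,780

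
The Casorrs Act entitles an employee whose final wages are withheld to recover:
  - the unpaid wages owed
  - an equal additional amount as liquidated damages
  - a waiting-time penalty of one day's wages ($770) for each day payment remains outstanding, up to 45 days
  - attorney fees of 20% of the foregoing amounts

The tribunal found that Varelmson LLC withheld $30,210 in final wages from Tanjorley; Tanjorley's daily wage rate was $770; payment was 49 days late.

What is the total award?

$114,084

Liquidated damages (equal amount): $30,210
Penalty days: min(49, 45) = 45
Waiting-time penalty: 45 × $770 = $34,650
Subtotal: $30,210 + $30,210 + $34,650 = $95,070
Attorney fees: 20% of $95,070 = $19,014
Total award: $95,070 + $19,014 = $114,084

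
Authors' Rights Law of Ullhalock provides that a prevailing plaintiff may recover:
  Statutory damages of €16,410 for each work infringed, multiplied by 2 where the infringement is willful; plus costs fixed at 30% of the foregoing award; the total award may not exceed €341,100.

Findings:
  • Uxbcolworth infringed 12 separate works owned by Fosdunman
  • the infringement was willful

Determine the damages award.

Statutory damages: 12 × €16,410 = €196,920
Doubled: 2 × €196,920 = €393,840
Costs: 30% of €393,840 = €118,152
Award plus costs: €393,840 + €118,152 = €511,992
Cap at €341,100: €511,992 exceeds the cap → €341,100

€341,100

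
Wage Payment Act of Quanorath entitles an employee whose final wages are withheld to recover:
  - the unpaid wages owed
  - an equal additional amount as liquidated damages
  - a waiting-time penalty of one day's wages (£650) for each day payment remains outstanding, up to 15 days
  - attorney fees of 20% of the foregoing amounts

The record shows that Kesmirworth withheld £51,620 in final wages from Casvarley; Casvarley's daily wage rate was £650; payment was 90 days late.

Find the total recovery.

£135,588

Liquidated damages (equal amount): £51,620
Penalty days: min(90, 15) = 15
Waiting-time penalty: 15 × £650 = £9,750
Subtotal: £51,620 + £51,620 + £9,750 = £112,990
Attorney fees: 20% of £112,990 = £22,598
Total award: £112,990 + £22,598 = £135,588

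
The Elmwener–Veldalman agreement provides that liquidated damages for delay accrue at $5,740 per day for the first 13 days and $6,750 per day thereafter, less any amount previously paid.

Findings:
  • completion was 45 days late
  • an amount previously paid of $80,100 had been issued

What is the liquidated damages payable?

$210,520

First 13 days: 13 × $5,740 = $74,620
Remaining days: (45 − 13) × $6,750 = $216,000
Accrued per-day damages: $74,620 + $216,000 = $290,620
Less amount previously paid: $290,620 − $80,100 = $210,520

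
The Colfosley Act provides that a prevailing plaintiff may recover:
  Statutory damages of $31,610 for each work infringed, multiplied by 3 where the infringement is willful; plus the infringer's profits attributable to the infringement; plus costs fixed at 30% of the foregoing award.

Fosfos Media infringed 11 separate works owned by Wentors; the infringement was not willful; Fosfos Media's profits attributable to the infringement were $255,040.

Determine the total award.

$783,575

Statutory damages: 11 × $31,610 = $347,710
Infringement not willful: no ×3 enhancement.
Combined award: $347,710 + $255,040 = $602,750
Costs: 30% of $602,750 = $180,825
Award plus costs: $602,750 + $180,825 = $783,575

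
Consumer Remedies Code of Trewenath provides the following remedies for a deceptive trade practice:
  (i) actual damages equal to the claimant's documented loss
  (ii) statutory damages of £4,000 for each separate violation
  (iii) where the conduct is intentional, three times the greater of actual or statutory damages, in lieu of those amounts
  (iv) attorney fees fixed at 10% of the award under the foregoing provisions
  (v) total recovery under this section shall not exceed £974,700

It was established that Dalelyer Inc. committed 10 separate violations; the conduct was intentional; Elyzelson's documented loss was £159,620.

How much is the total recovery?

£526,746

Statutory damages: 10 × £4,000 = £40,000
Greater of actual damages (£159,620) or statutory damages (£40,000): £159,620
Trebled: 3 × £159,620 = £478,860
Attorney fees: 10% of £478,860 = £47,886
Total before cap: £478,860 + £47,886 = £526,746
Cap at £974,700: £526,746 is within the cap, no reduction.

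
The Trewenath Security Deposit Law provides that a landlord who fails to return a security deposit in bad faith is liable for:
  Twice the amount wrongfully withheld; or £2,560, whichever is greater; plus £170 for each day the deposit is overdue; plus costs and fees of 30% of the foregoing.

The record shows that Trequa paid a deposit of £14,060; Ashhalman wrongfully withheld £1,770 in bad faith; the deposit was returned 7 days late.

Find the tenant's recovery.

£6,149

Doubled: 2 × £1,770 = £3,540
Minimum £2,560: £3,540 meets the minimum, no increase.
Late-return penalty: 7 × £170 = £1,190
Damages plus late penalty: £3,540 + £1,190 = £4,730
Costs and fees: 30% of £4,730 = £1,419
Total recovery: £4,730 + £1,419 = £6,149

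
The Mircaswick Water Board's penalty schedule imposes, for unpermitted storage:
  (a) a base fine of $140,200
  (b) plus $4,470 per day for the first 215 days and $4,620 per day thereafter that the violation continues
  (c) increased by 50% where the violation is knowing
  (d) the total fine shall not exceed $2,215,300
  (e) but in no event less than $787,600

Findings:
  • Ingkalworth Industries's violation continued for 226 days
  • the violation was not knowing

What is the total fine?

$1,152,070

First 215 days: 215 × $4,470 = $961,050
Remaining days: (226 − 215) × $4,620 = $50,820
Per-day component: $961,050 + $50,820 = $1,011,870
Base plus per-day: $140,200 + $1,011,870 = $1,152,070
The violation was not knowing: no 50% increase.
Cap at $2,215,300: $1,152,070 is within the cap, no reduction.
Minimum $787,600: $1,152,070 meets the minimum, no increase.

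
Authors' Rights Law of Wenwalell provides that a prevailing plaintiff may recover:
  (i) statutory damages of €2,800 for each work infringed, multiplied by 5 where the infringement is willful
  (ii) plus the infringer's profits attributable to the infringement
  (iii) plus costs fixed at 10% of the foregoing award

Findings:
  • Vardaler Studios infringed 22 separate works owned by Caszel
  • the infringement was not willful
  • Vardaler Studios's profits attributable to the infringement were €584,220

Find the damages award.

€710,402

Statutory damages: 22 × €2,800 = €61,600
Infringement not willful: no ×5 enhancement.
Combined award: €61,600 + €584,220 = €645,820
Costs: 10% of €645,820 = €64,582
Award plus costs: €645,820 + €64,582 = €710,402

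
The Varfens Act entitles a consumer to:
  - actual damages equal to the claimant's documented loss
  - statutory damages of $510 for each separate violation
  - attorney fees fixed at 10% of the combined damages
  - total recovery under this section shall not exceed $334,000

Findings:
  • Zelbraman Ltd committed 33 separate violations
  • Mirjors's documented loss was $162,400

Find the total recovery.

$197,153

Statutory damages: 33 × $510 = $16,830
Combined damages: $162,400 + $16,830 = $179,230
Attorney fees: 10% of $179,230 = $17,923
Total before cap: $179,230 + $17,923 = $197,153
Cap at $334,000: $197,153 is within the cap, no reduction.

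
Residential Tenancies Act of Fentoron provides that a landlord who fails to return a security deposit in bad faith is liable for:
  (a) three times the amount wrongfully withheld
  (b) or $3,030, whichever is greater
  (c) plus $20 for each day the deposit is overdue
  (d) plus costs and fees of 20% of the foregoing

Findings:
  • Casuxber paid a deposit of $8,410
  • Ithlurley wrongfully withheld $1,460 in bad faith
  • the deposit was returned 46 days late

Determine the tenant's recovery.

$6,360

Trebled: 3 × $1,460 = $4,380
Minimum $3,030: $4,380 meets the minimum, no increase.
Late-return penalty: 46 × $20 = $920
Damages plus late penalty: $4,380 + $920 = $5,300
Costs and fees: 20% of $5,300 = $1,060
Total recovery: $5,300 + $1,060 = $6,360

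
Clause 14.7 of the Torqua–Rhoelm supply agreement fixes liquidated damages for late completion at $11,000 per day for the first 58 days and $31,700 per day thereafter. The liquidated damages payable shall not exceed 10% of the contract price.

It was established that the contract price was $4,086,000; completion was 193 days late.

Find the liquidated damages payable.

$408,600

First 58 days: 58 × $11,000 = $638,000
Remaining days: (193 − 58) × $31,700 = $4,279,500
Accrued per-day damages: $638,000 + $4,279,500 = $4,917,500
Cap: 10% of $4,086,000 = $408,600
Cap at $408,600: $4,917,500 exceeds the cap → $408,600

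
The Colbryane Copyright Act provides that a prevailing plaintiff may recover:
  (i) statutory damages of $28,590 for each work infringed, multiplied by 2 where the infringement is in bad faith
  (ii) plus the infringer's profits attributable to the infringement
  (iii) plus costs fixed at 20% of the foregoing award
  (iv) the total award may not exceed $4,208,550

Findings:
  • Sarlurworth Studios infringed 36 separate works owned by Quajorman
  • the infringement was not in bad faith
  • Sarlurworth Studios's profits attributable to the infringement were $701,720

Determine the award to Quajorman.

$2,077,152

Statutory damages: 36 × $28,590 = $1,029,240
Infringement not in bad faith: no ×2 enhancement.
Combined award: $1,029,240 + $701,720 = $1,730,960
Costs: 20% of $1,730,960 = $346,192
Award plus costs: $1,730,960 + $346,192 = $2,077,152
Cap at $4,208,550: $2,077,152 is within the cap, no reduction.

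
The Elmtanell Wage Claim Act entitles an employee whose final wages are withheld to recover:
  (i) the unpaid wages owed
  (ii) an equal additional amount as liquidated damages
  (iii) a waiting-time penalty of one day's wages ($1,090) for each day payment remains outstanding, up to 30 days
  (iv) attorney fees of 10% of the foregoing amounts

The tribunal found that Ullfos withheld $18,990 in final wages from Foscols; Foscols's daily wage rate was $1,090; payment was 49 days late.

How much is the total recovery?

Liquidated damages (equal amount): $18,990
Penalty days: min(49, 30) = 30
Waiting-time penalty: 30 × $1,090 = $32,700
Subtotal: $18,990 + $18,990 + $32,700 = $70,680
Attorney fees: 10% of $70,680 = $7,068
Total award: $70,680 + $7,068 = $77,748

$77,748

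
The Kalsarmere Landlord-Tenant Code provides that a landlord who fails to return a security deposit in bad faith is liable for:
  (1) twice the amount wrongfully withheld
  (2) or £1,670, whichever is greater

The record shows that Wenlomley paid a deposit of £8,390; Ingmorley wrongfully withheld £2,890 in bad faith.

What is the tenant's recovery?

£5,780

Doubled: 2 × £2,890 = £5,780
Minimum £1,670: £5,780 meets the minimum, no increase.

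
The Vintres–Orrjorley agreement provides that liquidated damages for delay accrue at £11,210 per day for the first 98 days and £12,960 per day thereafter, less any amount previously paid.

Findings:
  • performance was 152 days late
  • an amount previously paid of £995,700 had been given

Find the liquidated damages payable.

Liquidated damages: £802,720

First 98 days: 98 × £11,210 = £1,098,580
Remaining days: (152 − 98) × £12,960 = £699,840
Accrued per-day damages: £1,098,580 + £699,840 = £1,798,420
Less amount previously paid: £1,798,420 − £995,700 = £802,720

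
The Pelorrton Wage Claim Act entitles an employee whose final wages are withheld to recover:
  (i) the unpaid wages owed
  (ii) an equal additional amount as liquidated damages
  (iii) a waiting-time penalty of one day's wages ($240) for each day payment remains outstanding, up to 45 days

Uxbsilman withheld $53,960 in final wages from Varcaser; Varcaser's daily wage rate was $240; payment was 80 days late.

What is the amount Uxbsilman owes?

Liquidated damages (equal amount): $53,960
Penalty days: min(80, 45) = 45
Waiting-time penalty: 45 × $240 = $10,800
Total award: $53,960 + $53,960 + $10,800 = $118,720

Total award: $118,720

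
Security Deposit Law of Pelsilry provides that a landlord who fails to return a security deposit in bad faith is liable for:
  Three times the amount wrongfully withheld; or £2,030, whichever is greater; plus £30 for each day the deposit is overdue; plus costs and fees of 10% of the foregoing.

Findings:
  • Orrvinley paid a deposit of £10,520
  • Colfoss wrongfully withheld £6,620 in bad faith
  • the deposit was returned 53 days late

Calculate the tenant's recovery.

£23,595

Trebled: 3 × £6,620 = £19,860
Minimum £2,030: £19,860 meets the minimum, no increase.
Late-return penalty: 53 × £30 = £1,590
Damages plus late penalty: £19,860 + £1,590 = £21,450
Costs and fees: 10% of £21,450 = £2,145
Total recovery: £21,450 + £2,145 = £23,595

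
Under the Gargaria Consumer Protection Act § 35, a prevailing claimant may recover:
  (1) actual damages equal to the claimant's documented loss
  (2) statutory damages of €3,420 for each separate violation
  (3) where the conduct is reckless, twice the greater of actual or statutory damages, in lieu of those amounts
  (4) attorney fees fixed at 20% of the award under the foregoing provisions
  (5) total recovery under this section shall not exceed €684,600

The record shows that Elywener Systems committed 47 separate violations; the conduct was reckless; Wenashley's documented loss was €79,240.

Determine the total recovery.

Statutory damages: 47 × €3,420 = €160,740
Greater of actual damages (€79,240) or statutory damages (€160,740): €160,740
Doubled: 2 × €160,740 = €321,480
Attorney fees: 20% of €321,480 = €64,296
Total before cap: €321,480 + €64,296 = €385,776
Cap at €684,600: €385,776 is within the cap, no reduction.

Total recovery: €385,776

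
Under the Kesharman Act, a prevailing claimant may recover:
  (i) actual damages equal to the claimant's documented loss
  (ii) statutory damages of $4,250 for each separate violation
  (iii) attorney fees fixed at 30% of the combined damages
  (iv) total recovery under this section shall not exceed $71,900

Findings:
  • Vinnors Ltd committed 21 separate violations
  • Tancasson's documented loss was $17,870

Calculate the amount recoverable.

Statutory damages: 21 × $4,250 = $89,250
Combined damages: $17,870 + $89,250 = $107,120
Attorney fees: 30% of $107,120 = $32,136
Total before cap: $107,120 + $32,136 = $139,256
Cap at $71,900: $139,256 exceeds the cap → $71,900

$71,900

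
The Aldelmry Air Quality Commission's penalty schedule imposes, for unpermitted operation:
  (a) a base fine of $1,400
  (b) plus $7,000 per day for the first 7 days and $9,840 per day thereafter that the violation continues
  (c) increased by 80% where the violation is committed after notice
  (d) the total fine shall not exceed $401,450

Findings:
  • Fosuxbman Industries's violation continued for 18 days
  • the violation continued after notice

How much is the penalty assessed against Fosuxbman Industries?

First 7 days: 7 × $7,000 = $49,000
Remaining days: (18 − 7) × $9,840 = $108,240
Per-day component: $49,000 + $108,240 = $157,240
Base plus per-day: $1,400 + $157,240 = $158,640
Enhancement: 80% of $158,640 = $126,912
Enhanced fine: $158,640 + $126,912 = $285,552
Cap at $401,450: $285,552 is within the cap, no reduction.

$285,552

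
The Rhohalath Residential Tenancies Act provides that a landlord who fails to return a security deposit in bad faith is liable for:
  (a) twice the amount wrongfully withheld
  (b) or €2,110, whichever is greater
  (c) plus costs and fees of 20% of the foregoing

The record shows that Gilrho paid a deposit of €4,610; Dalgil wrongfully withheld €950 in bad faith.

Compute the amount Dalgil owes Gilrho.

Recovery: €2,532

Doubled: 2 × €950 = €1,900
Minimum €2,110: €1,900 is below the minimum → €2,110
Costs and fees: 20% of €2,110 = €422
Total recovery: €2,110 + €422 = €2,532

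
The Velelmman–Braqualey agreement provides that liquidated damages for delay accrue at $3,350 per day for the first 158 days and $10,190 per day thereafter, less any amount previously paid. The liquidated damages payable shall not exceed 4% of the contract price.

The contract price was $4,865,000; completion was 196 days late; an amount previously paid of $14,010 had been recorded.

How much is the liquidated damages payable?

First 158 days: 158 × $3,350 = $529,300
Remaining days: (196 − 158) × $10,190 = $387,220
Accrued per-day damages: $529,300 + $387,220 = $916,520
Less amount previously paid: $916,520 − $14,010 = $902,510
Cap: 4% of $4,865,000 = $194,600
Cap at $194,600: $902,510 exceeds the cap → $194,600

$194,600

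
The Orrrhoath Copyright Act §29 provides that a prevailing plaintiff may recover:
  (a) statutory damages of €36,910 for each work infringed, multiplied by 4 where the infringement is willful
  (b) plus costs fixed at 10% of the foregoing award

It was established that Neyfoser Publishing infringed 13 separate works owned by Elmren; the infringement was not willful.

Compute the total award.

Statutory damages: 13 × €36,910 = €479,830
Infringement not willful: no ×4 enhancement.
Costs: 10% of €479,830 = €47,983
Award plus costs: €479,830 + €47,983 = €527,813

€527,813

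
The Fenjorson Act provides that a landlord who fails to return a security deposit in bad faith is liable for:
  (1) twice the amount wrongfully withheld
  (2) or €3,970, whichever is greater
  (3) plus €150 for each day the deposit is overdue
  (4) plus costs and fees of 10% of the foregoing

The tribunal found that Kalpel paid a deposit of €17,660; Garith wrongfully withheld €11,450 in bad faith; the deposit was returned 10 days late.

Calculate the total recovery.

Doubled: 2 × €11,450 = €22,900
Minimum €3,970: €22,900 meets the minimum, no increase.
Late-return penalty: 10 × €150 = €1,500
Damages plus late penalty: €22,900 + €1,500 = €24,400
Costs and fees: 10% of €24,400 = €2,440
Total recovery: €24,400 + €2,440 = €26,840

€26,840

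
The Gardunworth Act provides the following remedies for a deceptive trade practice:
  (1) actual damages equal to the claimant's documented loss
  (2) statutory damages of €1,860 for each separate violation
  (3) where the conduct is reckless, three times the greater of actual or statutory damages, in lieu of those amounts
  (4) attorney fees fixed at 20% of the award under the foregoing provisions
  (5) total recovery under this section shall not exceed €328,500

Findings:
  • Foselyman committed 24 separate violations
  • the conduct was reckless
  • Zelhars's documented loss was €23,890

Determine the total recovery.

€160,704

Statutory damages: 24 × €1,860 = €44,640
Greater of actual damages (€23,890) or statutory damages (€44,640): €44,640
Trebled: 3 × €44,640 = €133,920
Attorney fees: 20% of €133,920 = €26,784
Total before cap: €133,920 + €26,784 = €160,704
Cap at €328,500: €160,704 is within the cap, no reduction.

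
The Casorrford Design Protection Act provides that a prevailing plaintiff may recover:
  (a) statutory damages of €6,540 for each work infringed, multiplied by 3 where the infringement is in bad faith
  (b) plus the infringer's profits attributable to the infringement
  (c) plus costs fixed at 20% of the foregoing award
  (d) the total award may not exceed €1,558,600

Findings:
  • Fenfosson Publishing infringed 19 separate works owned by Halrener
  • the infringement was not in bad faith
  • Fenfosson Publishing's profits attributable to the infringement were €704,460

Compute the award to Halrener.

Statutory damages: 19 × €6,540 = €124,260
Infringement not in bad faith: no ×3 enhancement.
Combined award: €124,260 + €704,460 = €828,720
Costs: 20% of €828,720 = €165,744
Award plus costs: €828,720 + €165,744 = €994,464
Cap at €1,558,600: €994,464 is within the cap, no reduction.

€994,464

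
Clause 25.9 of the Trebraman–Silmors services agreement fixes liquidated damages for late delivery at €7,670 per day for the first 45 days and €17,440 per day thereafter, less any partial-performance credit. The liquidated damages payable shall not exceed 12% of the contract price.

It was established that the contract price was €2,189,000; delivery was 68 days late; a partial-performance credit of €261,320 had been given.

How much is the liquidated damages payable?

Liquidated damages: €262,680

First 45 days: 45 × €7,670 = €345,150
Remaining days: (68 − 45) × €17,440 = €401,120
Accrued per-day damages: €345,150 + €401,120 = €746,270
Less partial-performance credit: €746,270 − €261,320 = €484,950
Cap: 12% of €2,189,000 = €262,680
Cap at €262,680: €484,950 exceeds the cap → €262,680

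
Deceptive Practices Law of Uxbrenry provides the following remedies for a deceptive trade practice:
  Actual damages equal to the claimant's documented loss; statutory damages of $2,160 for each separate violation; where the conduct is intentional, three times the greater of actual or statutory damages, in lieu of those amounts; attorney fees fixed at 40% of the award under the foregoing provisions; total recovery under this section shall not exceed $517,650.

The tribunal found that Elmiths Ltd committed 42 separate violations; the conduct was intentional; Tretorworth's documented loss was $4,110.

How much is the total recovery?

$381,024

Statutory damages: 42 × $2,160 = $90,720
Greater of actual damages ($4,110) or statutory damages ($90,720): $90,720
Trebled: 3 × $90,720 = $272,160
Attorney fees: 40% of $272,160 = $108,864
Total before cap: $272,160 + $108,864 = $381,024
Cap at $517,650: $381,024 is within the cap, no reduction.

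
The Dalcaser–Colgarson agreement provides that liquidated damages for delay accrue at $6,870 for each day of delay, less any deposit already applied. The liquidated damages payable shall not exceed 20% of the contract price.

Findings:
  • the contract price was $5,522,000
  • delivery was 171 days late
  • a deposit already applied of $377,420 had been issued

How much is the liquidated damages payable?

Per-day damages: 171 × $6,870 = $1,174,770
Less deposit already applied: $1,174,770 − $377,420 = $797,350
Cap: 20% of $5,522,000 = $1,104,400
Cap at $1,104,400: $797,350 is within the cap, no reduction.

Liquidated damages: $797,350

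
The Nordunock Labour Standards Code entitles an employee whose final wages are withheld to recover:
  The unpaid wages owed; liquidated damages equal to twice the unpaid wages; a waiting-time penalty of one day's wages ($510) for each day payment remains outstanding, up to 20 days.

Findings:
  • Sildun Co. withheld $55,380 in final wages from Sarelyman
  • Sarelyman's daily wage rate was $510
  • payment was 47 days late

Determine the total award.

Doubled: 2 × $55,380 = $110,760
Penalty days: min(47, 20) = 20
Waiting-time penalty: 20 × $510 = $10,200
Total award: $55,380 + $110,760 + $10,200 = $176,340

$176,340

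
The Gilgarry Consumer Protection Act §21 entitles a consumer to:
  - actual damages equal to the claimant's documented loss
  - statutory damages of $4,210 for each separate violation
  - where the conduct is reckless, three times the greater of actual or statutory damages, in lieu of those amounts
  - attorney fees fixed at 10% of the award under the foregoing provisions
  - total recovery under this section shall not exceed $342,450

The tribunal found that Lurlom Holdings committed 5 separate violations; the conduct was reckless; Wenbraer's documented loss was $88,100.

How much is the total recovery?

Statutory damages: 5 × $4,210 = $21,050
Greater of actual damages ($88,100) or statutory damages ($21,050): $88,100
Trebled: 3 × $88,100 = $264,300
Attorney fees: 10% of $264,300 = $26,430
Total before cap: $264,300 + $26,430 = $290,730
Cap at $342,450: $290,730 is within the cap, no reduction.

$290,730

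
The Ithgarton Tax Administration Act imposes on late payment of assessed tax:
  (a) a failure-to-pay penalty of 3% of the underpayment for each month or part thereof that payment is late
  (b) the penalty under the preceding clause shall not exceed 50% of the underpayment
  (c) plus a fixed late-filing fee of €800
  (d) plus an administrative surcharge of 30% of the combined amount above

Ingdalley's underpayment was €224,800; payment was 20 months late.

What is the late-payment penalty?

€147,160

Accrued rate: 3% × 20 = 60%, capped at 50% → 50%
Failure-to-pay penalty: 50% of €224,800 = €112,400
Penalty before surcharge: €112,400 + €800 = €113,200
Administrative surcharge: 30% of €113,200 = €33,960
Total penalty: €113,200 + €33,960 = €147,160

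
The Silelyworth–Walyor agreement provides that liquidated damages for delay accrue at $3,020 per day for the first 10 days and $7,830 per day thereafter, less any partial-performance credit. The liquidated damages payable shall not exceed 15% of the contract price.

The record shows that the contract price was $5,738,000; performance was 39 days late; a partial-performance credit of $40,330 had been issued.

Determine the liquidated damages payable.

First 10 days: 10 × $3,020 = $30,200
Remaining days: (39 − 10) × $7,830 = $227,070
Accrued per-day damages: $30,200 + $227,070 = $257,270
Less partial-performance credit: $257,270 − $40,330 = $216,940
Cap: 15% of $5,738,000 = $860,700
Cap at $860,700: $216,940 is within the cap, no reduction.

$216,940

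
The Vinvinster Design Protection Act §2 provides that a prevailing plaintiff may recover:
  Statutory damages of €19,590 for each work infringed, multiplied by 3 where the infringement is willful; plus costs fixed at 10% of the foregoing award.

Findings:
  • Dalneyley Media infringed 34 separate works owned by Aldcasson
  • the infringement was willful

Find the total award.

Statutory damages: 34 × €19,590 = €666,060
Trebled: 3 × €666,060 = €1,998,180
Costs: 10% of €1,998,180 = €199,818
Award plus costs: €1,998,180 + €199,818 = €2,197,998

€2,197,998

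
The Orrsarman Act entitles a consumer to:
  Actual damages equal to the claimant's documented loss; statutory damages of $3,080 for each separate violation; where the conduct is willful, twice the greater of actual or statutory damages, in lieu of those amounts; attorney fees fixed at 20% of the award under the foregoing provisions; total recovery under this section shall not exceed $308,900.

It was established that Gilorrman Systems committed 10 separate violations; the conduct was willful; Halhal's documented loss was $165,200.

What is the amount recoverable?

$308,900

Statutory damages: 10 × $3,080 = $30,800
Greater of actual damages ($165,200) or statutory damages ($30,800): $165,200
Doubled: 2 × $165,200 = $330,400
Attorney fees: 20% of $330,400 = $66,080
Total before cap: $330,400 + $66,080 = $396,480
Cap at $308,900: $396,480 exceeds the cap → $308,900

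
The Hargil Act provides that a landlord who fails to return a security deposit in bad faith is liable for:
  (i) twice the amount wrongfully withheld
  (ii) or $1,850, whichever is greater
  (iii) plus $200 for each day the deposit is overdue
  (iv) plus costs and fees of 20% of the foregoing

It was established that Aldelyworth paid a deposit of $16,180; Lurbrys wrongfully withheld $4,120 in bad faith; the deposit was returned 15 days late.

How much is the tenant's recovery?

Doubled: 2 × $4,120 = $8,240
Minimum $1,850: $8,240 meets the minimum, no increase.
Late-return penalty: 15 × $200 = $3,000
Damages plus late penalty: $8,240 + $3,000 = $11,240
Costs and fees: 20% of $11,240 = $2,248
Total recovery: $11,240 + $2,248 = $13,488

$13,488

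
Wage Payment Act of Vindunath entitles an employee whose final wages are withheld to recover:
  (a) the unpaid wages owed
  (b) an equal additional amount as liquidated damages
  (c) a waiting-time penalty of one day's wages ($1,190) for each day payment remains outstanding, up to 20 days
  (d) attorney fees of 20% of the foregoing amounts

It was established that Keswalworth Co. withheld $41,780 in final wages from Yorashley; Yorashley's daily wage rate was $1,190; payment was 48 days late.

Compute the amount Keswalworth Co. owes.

$128,832

Liquidated damages (equal amount): $41,780
Penalty days: min(48, 20) = 20
Waiting-time penalty: 20 × $1,190 = $23,800
Subtotal: $41,780 + $41,780 + $23,800 = $107,360
Attorney fees: 20% of $107,360 = $21,472
Total award: $107,360 + $21,472 = $128,832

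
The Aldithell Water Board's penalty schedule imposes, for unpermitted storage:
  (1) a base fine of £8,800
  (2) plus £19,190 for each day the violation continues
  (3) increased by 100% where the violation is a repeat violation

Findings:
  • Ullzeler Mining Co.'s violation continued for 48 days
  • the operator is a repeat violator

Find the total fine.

Per-day component: 48 × £19,190 = £921,120
Base plus per-day: £8,800 + £921,120 = £929,920
Enhancement: 100% of £929,920 = £929,920
Enhanced fine: £929,920 + £929,920 = £1,859,840

£1,859,840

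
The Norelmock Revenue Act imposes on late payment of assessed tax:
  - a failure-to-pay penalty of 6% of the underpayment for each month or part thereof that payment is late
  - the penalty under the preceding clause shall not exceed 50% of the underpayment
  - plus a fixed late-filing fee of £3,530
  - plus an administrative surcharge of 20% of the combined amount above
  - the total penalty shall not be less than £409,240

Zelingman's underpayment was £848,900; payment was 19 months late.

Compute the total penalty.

Accrued rate: 6% × 19 = 114%, capped at 50% → 50%
Failure-to-pay penalty: 50% of £848,900 = £424,450
Penalty before surcharge: £424,450 + £3,530 = £427,980
Administrative surcharge: 20% of £427,980 = £85,596
Total penalty: £427,980 + £85,596 = £513,576
Minimum £409,240: £513,576 meets the minimum, no increase.

£513,576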